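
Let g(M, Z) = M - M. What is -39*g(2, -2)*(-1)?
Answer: 0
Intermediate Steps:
g(M, Z) = 0
-39*g(2, -2)*(-1) = -39*0*(-1) = 0*(-1) = 0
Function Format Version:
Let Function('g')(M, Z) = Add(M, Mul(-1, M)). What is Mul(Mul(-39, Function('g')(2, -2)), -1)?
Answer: 0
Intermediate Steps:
Function('g')(M, Z) = 0
Mul(Mul(-39, Function('g')(2, -2)), -1) = Mul(Mul(-39, 0), -1) = Mul(0, -1) = 0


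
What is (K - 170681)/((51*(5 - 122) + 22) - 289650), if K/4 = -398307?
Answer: 1763909/295595 ≈ 5.9673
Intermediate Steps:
K = -1593228 (K = 4*(-398307) = -1593228)
(K - 170681)/((51*(5 - 122) + 22) - 289650) = (-1593228 - 170681)/((51*(5 - 122) + 22) - 289650) = -1763909/((51*(-117) + 22) - 289650) = -1763909/((-5967 + 22) - 289650) = -1763909/(-5945 - 289650) = -1763909/(-295595) = -1763909*(-1/295595) = 1763909/295595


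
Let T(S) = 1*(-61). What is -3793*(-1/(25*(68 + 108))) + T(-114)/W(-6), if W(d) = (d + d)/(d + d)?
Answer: -264607/4400 ≈ -60.138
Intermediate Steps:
W(d) = 1 (W(d) = (2*d)/((2*d)) = (2*d)*(1/(2*d)) = 1)
T(S) = -61
-3793*(-1/(25*(68 + 108))) + T(-114)/W(-6) = -3793*(-1/(25*(68 + 108))) - 61/1 = -3793/(176*(-25)) - 61*1 = -3793/(-4400) - 61 = -3793*(-1/4400) - 61 = 3793/4400 - 61 = -264607/4400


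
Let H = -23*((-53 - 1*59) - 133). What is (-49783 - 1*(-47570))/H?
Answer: -2213/5635 ≈ -0.39272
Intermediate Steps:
H = 5635 (H = -23*((-53 - 59) - 133) = -23*(-112 - 133) = -23*(-245) = 5635)
(-49783 - 1*(-47570))/H = (-49783 - 1*(-47570))/5635 = (-49783 + 47570)*(1/5635) = -2213*1/5635 = -2213/5635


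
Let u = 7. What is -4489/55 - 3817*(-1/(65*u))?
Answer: -366512/5005 ≈ -73.229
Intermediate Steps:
-4489/55 - 3817*(-1/(65*u)) = -4489/55 - 3817/(7*(-65)) = -4489*1/55 - 3817/(-455) = -4489/55 - 3817*(-1/455) = -4489/55 + 3817/455 = -366512/5005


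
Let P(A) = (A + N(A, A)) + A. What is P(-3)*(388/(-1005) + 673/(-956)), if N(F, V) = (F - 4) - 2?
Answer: 1047293/64052 ≈ 16.351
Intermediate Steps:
N(F, V) = -6 + F (N(F, V) = (-4 + F) - 2 = -6 + F)
P(A) = -6 + 3*A (P(A) = (A + (-6 + A)) + A = (-6 + 2*A) + A = -6 + 3*A)
P(-3)*(388/(-1005) + 673/(-956)) = (-6 + 3*(-3))*(388/(-1005) + 673/(-956)) = (-6 - 9)*(388*(-1/1005) + 673*(-1/956)) = -15*(-388/1005 - 673/956) = -15*(-1047293/960780) = 1047293/64052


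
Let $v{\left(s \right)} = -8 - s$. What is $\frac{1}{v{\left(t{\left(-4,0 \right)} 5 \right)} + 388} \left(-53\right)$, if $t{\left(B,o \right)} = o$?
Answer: $- \frac{53}{380} \approx -0.13947$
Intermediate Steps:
$\frac{1}{v{\left(t{\left(-4,0 \right)} 5 \right)} + 388} \left(-53\right) = \frac{1}{\left(-8 - 0 \cdot 5\right) + 388} \left(-53\right) = \frac{1}{\left(-8 - 0\right) + 388} \left(-53\right) = \frac{1}{\left(-8 + 0\right) + 388} \left(-53\right) = \frac{1}{-8 + 388} \left(-53\right) = \frac{1}{380} \left(-53\right) = - \frac{53}{380}$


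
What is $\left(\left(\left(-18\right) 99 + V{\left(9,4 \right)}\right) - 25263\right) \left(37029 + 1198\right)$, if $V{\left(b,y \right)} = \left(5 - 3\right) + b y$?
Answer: $-1032396589$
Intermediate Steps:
$V{\left(b,y \right)} = 2 + b y$
$\left(\left(\left(-18\right) 99 + V{\left(9,4 \right)}\right) - 25263\right) \left(37029 + 1198\right) = \left(\left(\left(-18\right) 99 + \left(2 + 9 \cdot 4\right)\right) - 25263\right) \left(37029 + 1198\right) = \left(\left(-1782 + \left(2 + 36\right)\right) - 25263\right) 38227 = \left(\left(-1782 + 38\right) - 25263\right) 38227 = \left(-1744 - 25263\right) 38227 = \left(-27007\right) 38227 = -1032396589$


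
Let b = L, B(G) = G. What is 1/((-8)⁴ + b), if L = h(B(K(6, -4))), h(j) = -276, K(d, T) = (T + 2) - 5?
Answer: 1/3820 ≈ 0.00026178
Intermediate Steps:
K(d, T) = -3 + T (K(d, T) = (2 + T) - 5 = -3 + T)
L = -276
b = -276
1/((-8)⁴ + b) = 1/((-8)⁴ - 276) = 1/(4096 - 276) = 1/3820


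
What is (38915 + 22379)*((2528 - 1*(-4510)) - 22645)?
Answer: -956615458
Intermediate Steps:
(38915 + 22379)*((2528 - 1*(-4510)) - 22645) = 61294*((2528 + 4510) - 22645) = 61294*(7038 - 22645) = 61294*(-15607) = -956615458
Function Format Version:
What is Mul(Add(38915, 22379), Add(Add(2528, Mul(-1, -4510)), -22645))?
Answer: -956615458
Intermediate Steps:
Mul(Add(38915, 22379), Add(Add(2528, Mul(-1, -4510)), -22645)) = Mul(61294, Add(Add(2528, 4510), -22645)) = Mul(61294, Add(7038, -22645)) = Mul(61294, -15607) = -956615458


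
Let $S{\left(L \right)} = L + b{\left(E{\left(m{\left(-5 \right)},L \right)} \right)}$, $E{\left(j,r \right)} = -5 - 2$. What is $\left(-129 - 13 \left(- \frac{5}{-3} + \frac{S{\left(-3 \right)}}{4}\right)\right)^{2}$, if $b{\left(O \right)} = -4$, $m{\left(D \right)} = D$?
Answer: $\frac{2356225}{144} \approx 16363.0$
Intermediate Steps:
$E{\left(j,r \right)} = -7$ ($E{\left(j,r \right)} = -5 - 2 = -7$)
$S{\left(L \right)} = -4 + L$ ($S{\left(L \right)} = L - 4 = -4 + L$)
$\left(-129 - 13 \left(- \frac{5}{-3} + \frac{S{\left(-3 \right)}}{4}\right)\right)^{2} = \left(-129 - 13 \left(- \frac{5}{-3} + \frac{-4 - 3}{4}\right)\right)^{2} = \left(-129 - 13 \left(\left(-5\right) \left(- \frac{1}{3}\right) - \frac{7}{4}\right)\right)^{2} = \left(-129 - 13 \left(\frac{5}{3} - \frac{7}{4}\right)\right)^{2} = \left(-129 - - \frac{13}{12}\right)^{2} = \left(-129 + \frac{13}{12}\right)^{2} = \left(- \frac{1535}{12}\right)^{2} = \frac{2356225}{144}$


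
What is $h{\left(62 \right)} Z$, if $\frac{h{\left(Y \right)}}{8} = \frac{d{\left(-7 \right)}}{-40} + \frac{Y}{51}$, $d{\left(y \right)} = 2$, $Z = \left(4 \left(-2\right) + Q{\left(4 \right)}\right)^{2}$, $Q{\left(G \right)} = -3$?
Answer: $\frac{287738}{255} \approx 1128.4$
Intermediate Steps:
$Z = 121$ ($Z = \left(4 \left(-2\right) - 3\right)^{2} = \left(-8 - 3\right)^{2} = \left(-11\right)^{2} = 121$)
$h{\left(Y \right)} = - \frac{2}{5} + \frac{8 Y}{51}$ ($h{\left(Y \right)} = 8 \left(\frac{2}{-40} + \frac{Y}{51}\right) = 8 \left(2 \left(- \frac{1}{40}\right) + Y \frac{1}{51}\right) = 8 \left(- \frac{1}{20} + \frac{Y}{51}\right) = - \frac{2}{5} + \frac{8 Y}{51}$)
$h{\left(62 \right)} Z = \left(- \frac{2}{5} + \frac{8}{51} \cdot 62\right) 121 = \left(- \frac{2}{5} + \frac{496}{51}\right) 121 = \frac{2378}{255} \cdot 121 = \frac{287738}{255}$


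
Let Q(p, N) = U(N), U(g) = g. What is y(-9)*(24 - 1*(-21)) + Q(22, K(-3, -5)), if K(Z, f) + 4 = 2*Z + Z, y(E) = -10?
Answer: -463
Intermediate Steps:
K(Z, f) = -4 + 3*Z (K(Z, f) = -4 + (2*Z + Z) = -4 + 3*Z)
Q(p, N) = N
y(-9)*(24 - 1*(-21)) + Q(22, K(-3, -5)) = -10*(24 - 1*(-21)) + (-4 + 3*(-3)) = -10*(24 + 21) + (-4 - 9) = -10*45 - 13 = -450 - 13 = -463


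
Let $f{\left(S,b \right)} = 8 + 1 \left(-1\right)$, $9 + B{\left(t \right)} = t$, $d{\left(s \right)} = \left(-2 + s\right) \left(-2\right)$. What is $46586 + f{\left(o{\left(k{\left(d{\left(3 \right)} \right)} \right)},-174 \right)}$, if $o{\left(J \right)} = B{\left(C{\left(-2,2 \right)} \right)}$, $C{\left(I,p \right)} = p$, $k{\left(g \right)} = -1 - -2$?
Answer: $46593$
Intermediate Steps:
$d{\left(s \right)} = 4 - 2 s$
$k{\left(g \right)} = 1$ ($k{\left(g \right)} = -1 + 2 = 1$)
$B{\left(t \right)} = -9 + t$
$o{\left(J \right)} = -7$ ($o{\left(J \right)} = -9 + 2 = -7$)
$f{\left(S,b \right)} = 7$ ($f{\left(S,b \right)} = 8 - 1 = 7$)
$46586 + f{\left(o{\left(k{\left(d{\left(3 \right)} \right)} \right)},-174 \right)} = 46586 + 7 = 46593$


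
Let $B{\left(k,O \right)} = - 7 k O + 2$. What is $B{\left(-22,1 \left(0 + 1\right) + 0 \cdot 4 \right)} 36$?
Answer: $5616$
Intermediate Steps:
$B{\left(k,O \right)} = 2 - 7 O k$ ($B{\left(k,O \right)} = - 7 O k + 2 = 2 - 7 O k$)
$B{\left(-22,1 \left(0 + 1\right) + 0 \cdot 4 \right)} 36 = \left(2 - 7 \left(1 \left(0 + 1\right) + 0 \cdot 4\right) \left(-22\right)\right) 36 = \left(2 - 7 \left(1 \cdot 1 + 0\right) \left(-22\right)\right) 36 = \left(2 - 7 \left(1 + 0\right) \left(-22\right)\right) 36 = \left(2 - 7 \left(-22\right)\right) 36 = \left(2 + 154\right) 36 = 156 \cdot 36 = 5616$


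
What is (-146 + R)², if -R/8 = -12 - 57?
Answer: 164836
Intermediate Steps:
R = 552 (R = -8*(-12 - 57) = -8*(-69) = 552)
(-146 + R)² = (-146 + 552)² = 406² = 164836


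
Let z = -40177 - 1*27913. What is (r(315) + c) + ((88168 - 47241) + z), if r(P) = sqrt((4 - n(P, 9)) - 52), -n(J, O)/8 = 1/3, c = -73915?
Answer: -101078 + 2*I*sqrt(102)/3 ≈ -1.0108e+5 + 6.733*I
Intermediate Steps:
n(J, O) = -8/3
r(P) = 2*I*sqrt(102)/3 (r(P) = sqrt((4 - 1*(-8/3)) - 52) = sqrt((4 + 8/3) - 52) = sqrt(20/3 - 52) = sqrt(-136/3) = 2*I*sqrt(102)/3)
z = -68090 (z = -40177 - 27913 = -68090)
(r(315) + c) + ((88168 - 47241) + z) = (2*I*sqrt(102)/3 - 73915) + ((88168 - 47241) - 68090) = (-73915 + 2*I*sqrt(102)/3) + (40927 - 68090) = (-73915 + 2*I*sqrt(102)/3) - 27163 = -101078 + 2*I*sqrt(102)/3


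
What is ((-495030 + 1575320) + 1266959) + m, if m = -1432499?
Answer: 914750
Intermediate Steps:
((-495030 + 1575320) + 1266959) + m = ((-495030 + 1575320) + 1266959) - 1432499 = (1080290 + 1266959) - 1432499 = 2347249 - 1432499 = 914750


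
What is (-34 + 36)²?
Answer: 4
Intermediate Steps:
(-34 + 36)² = 2² = 4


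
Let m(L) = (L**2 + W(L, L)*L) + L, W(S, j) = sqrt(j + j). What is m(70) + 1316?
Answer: 6286 + 140*sqrt(35) ≈ 7114.3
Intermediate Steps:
W(S, j) = sqrt(2)*sqrt(j) (W(S, j) = sqrt(2*j) = sqrt(2)*sqrt(j))
m(L) = L + L**2 + sqrt(2)*L**(3/2) (m(L) = (L**2 + (sqrt(2)*sqrt(L))*L) + L = (L**2 + sqrt(2)*L**(3/2)) + L = L + L**2 + sqrt(2)*L**(3/2))
m(70) + 1316 = 70*(1 + 70 + sqrt(2)*sqrt(70)) + 1316 = 70*(1 + 70 + 2*sqrt(35)) + 1316 = 70*(71 + 2*sqrt(35)) + 1316 = (4970 + 140*sqrt(35)) + 1316 = 6286 + 140*sqrt(35)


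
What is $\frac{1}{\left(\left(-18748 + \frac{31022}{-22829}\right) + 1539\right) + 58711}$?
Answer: $\frac{22829}{947418136} \approx 2.4096 \cdot 10^{-5}$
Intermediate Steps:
$\frac{1}{\left(\left(-18748 + \frac{31022}{-22829}\right) + 1539\right) + 58711} = \frac{1}{\left(\left(-18748 + 31022 \left(- \frac{1}{22829}\right)\right) + 1539\right) + 58711} = \frac{1}{\left(\left(-18748 - \frac{31022}{22829}\right) + 1539\right) + 58711} = \frac{1}{\left(- \frac{428029114}{22829} + 1539\right) + 58711} = \frac{1}{- \frac{392895283}{22829} + 58711} = \frac{1}{\frac{947418136}{22829}} = \frac{22829}{947418136}$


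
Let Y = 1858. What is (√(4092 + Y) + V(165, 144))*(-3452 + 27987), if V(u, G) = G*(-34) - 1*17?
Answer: -120540455 + 122675*√238 ≈ -1.1865e+8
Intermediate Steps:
V(u, G) = -17 - 34*G (V(u, G) = -34*G - 17 = -17 - 34*G)
(√(4092 + Y) + V(165, 144))*(-3452 + 27987) = (√(4092 + 1858) + (-17 - 34*144))*(-3452 + 27987) = (√5950 + (-17 - 4896))*24535 = (5*√238 - 4913)*24535 = (-4913 + 5*√238)*24535 = -120540455 + 122675*√238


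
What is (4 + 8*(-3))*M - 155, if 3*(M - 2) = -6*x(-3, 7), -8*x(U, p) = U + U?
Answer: -165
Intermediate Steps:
x(U, p) = -U/4 (x(U, p) = -(U + U)/8 = -U/4)
M = ½ (M = 2 + (-(-3)*(-3)/2)/3 = 2 + (-6*¾)/3 = 2 + (⅓)*(-9/2) = 2 - 3/2 = ½ ≈ 0.50000)
(4 + 8*(-3))*M - 155 = (4 + 8*(-3))*(½) - 155 = (4 - 24)*(½) - 155 = -20*½ - 155 = -10 - 155 = -165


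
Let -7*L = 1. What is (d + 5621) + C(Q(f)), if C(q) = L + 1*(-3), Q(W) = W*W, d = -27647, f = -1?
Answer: -154204/7 ≈ -22029.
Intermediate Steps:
L = -1/7 (L = -1/7*1 = -1/7 ≈ -0.14286)
Q(W) = W**2
C(q) = -22/7 (C(q) = -1/7 + 1*(-3) = -1/7 - 3 = -22/7)
(d + 5621) + C(Q(f)) = (-27647 + 5621) - 22/7 = -22026 - 22/7 = -154204/7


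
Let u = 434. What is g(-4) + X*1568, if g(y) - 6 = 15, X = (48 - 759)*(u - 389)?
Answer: -50168139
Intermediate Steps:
X = -31995 (X = (48 - 759)*(434 - 389) = -711*45 = -31995)
g(y) = 21 (g(y) = 6 + 15 = 21)
g(-4) + X*1568 = 21 - 31995*1568 = 21 - 50168160 = -50168139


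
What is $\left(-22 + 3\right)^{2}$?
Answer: $361$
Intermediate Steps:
$\left(-22 + 3\right)^{2} = \left(-19\right)^{2} = 361$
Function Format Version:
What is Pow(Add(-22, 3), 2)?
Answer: 361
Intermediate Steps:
Pow(Add(-22, 3), 2) = Pow(-19, 2) = 361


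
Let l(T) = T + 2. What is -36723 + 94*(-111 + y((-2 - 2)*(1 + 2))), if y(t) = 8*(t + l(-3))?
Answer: -56933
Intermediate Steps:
l(T) = 2 + T
y(t) = -8 + 8*t (y(t) = 8*(t + (2 - 3)) = 8*(t - 1) = 8*(-1 + t) = -8 + 8*t)
-36723 + 94*(-111 + y((-2 - 2)*(1 + 2))) = -36723 + 94*(-111 + (-8 + 8*((-2 - 2)*(1 + 2)))) = -36723 + 94*(-111 + (-8 + 8*(-4*3))) = -36723 + 94*(-111 + (-8 + 8*(-12))) = -36723 + 94*(-111 + (-8 - 96)) = -36723 + 94*(-111 - 104) = -36723 + 94*(-215) = -36723 - 20210 = -56933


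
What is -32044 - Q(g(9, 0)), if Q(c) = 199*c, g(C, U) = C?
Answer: -33835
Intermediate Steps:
-32044 - Q(g(9, 0)) = -32044 - 199*9 = -32044 - 1*1791 = -32044 - 1791 = -33835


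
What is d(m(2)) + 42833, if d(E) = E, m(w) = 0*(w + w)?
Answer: 42833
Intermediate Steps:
m(w) = 0 (m(w) = 0*(2*w) = 0)
d(m(2)) + 42833 = 0 + 42833 = 42833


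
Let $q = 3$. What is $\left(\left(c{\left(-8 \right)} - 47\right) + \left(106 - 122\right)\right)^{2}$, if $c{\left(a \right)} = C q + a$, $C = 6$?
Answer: $2809$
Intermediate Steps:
$c{\left(a \right)} = 18 + a$ ($c{\left(a \right)} = 6 \cdot 3 + a = 18 + a$)
$\left(\left(c{\left(-8 \right)} - 47\right) + \left(106 - 122\right)\right)^{2} = \left(\left(\left(18 - 8\right) - 47\right) + \left(106 - 122\right)\right)^{2} = \left(\left(10 - 47\right) + \left(106 - 122\right)\right)^{2} = \left(-37 - 16\right)^{2} = \left(-53\right)^{2} = 2809$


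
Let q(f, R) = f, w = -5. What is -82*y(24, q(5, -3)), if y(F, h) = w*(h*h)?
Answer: 10250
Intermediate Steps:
y(F, h) = -5*h² (y(F, h) = -5*h*h = -5*h²)
-82*y(24, q(5, -3)) = -(-410)*5² = -(-410)*25 = -82*(-125) = 10250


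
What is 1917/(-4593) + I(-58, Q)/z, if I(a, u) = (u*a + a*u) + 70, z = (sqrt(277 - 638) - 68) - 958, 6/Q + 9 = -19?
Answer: -302802615/593968291 - 664*I/387961 ≈ -0.5098 - 0.0017115*I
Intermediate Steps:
Q = -3/14 (Q = 6/(-9 - 19) = 6/(-28) = 6*(-1/28) = -3/14 ≈ -0.21429)
z = -1026 + 19*I (z = (sqrt(-361) - 68) - 958 = (19*I - 68) - 958 = (-68 + 19*I) - 958 = -1026 + 19*I ≈ -1026.0 + 19.0*I)
I(a, u) = 70 + 2*a*u (I(a, u) = (a*u + a*u) + 70 = 2*a*u + 70 = 70 + 2*a*u)
1917/(-4593) + I(-58, Q)/z = 1917/(-4593) + (70 + 2*(-58)*(-3/14))/(-1026 + 19*I) = 1917*(-1/4593) + (70 + 174/7)*((-1026 - 19*I)/1053037) = -639/1531 + 664*((-1026 - 19*I)/1053037)/7 = -639/1531 + 664*(-1026 - 19*I)/7371259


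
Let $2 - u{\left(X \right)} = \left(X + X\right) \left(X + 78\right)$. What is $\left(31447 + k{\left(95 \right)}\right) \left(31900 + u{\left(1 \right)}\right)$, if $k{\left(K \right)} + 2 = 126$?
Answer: $1002189824$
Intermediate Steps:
$k{\left(K \right)} = 124$ ($k{\left(K \right)} = -2 + 126 = 124$)
$u{\left(X \right)} = 2 - 2 X \left(78 + X\right)$ ($u{\left(X \right)} = 2 - \left(X + X\right) \left(X + 78\right) = 2 - 2 X \left(78 + X\right)$)
$\left(31447 + k{\left(95 \right)}\right) \left(31900 + u{\left(1 \right)}\right) = \left(31447 + 124\right) \left(31900 - \left(154 + 2\right)\right) = 31571 \left(31900 - 156\right) = 31571 \cdot 31744 = 1002189824$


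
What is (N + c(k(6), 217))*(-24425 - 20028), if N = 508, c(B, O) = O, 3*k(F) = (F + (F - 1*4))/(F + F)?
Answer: -32228425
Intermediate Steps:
k(F) = (-4 + 2*F)/(6*F) (k(F) = ((F + (F - 1*4))/(F + F))/3 = ((F + (F - 4))/((2*F)))/3 = ((F + (-4 + F))*(1/(2*F)))/3 = ((-4 + 2*F)*(1/(2*F)))/3 = ((-4 + 2*F)/(2*F))/3 = (-4 + 2*F)/(6*F))
(N + c(k(6), 217))*(-24425 - 20028) = (508 + 217)*(-24425 - 20028) = 725*(-44453) = -32228425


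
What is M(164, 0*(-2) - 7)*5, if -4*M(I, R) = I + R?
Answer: -785/4 ≈ -196.25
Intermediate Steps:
M(I, R) = -I/4 - R/4 (M(I, R) = -(I + R)/4 = -I/4 - R/4)
M(164, 0*(-2) - 7)*5 = (-1/4*164 - (0*(-2) - 7)/4)*5 = (-41 - (0 - 7)/4)*5 = (-41 - 1/4*(-7))*5 = (-41 + 7/4)*5 = -157/4*5 = -785/4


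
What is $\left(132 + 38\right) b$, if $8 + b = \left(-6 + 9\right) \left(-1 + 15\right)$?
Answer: $5780$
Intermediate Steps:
$b = 34$ ($b = -8 + \left(-6 + 9\right) \left(-1 + 15\right) = -8 + 3 \cdot 14 = -8 + 42 = 34$)
$\left(132 + 38\right) b = \left(132 + 38\right) 34 = 170 \cdot 34 = 5780$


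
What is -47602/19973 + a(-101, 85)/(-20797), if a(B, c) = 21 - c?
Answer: -988700522/415378481 ≈ -2.3802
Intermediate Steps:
-47602/19973 + a(-101, 85)/(-20797) = -47602/19973 + (21 - 1*85)/(-20797) = -47602*1/19973 + (21 - 85)*(-1/20797) = -47602/19973 - 64*(-1/20797) = -47602/19973 + 64/20797 = -988700522/415378481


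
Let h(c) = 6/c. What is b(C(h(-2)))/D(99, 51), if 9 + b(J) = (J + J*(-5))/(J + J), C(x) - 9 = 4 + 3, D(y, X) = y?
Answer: -⅑ ≈ -0.11111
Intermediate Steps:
C(x) = 16 (C(x) = 9 + (4 + 3) = 9 + 7 = 16)
b(J) = -11 (b(J) = -9 + (J + J*(-5))/(J + J) = -9 + (J - 5*J)/((2*J)) = -9 + (-4*J)*(1/(2*J)) = -9 - 2 = -11)
b(C(h(-2)))/D(99, 51) = -11/99 = -11*1/99 = -⅑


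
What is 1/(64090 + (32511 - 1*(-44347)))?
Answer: 1/140948 ≈ 7.0948e-6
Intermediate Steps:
1/(64090 + (32511 - 1*(-44347))) = 1/(64090 + (32511 + 44347)) = 1/(64090 + 76858) = 1/140948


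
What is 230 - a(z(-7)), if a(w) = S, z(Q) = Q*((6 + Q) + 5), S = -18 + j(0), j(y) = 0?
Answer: 248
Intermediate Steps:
S = -18 (S = -18 + 0 = -18)
z(Q) = Q*(11 + Q)
a(w) = -18
230 - a(z(-7)) = 230 - 1*(-18) = 230 + 18 = 248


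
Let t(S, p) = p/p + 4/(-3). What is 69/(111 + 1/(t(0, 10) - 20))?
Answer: 1403/2256 ≈ 0.62190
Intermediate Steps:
t(S, p) = -1/3 (t(S, p) = 1 + 4*(-1/3) = 1 - 4/3 = -1/3)
69/(111 + 1/(t(0, 10) - 20)) = 69/(111 + 1/(-1/3 - 20)) = 69/(111 + 1/(-61/3)) = 69/(111 - 3/61) = 69/(6768/61) = 69*(61/6768) = 1403/2256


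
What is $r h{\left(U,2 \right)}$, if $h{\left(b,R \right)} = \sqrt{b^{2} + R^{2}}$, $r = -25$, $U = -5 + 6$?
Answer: $- 25 \sqrt{5} \approx -55.902$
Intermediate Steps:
$U = 1$
$h{\left(b,R \right)} = \sqrt{R^{2} + b^{2}}$
$r h{\left(U,2 \right)} = - 25 \sqrt{2^{2} + 1^{2}} = - 25 \sqrt{4 + 1} = - 25 \sqrt{5}$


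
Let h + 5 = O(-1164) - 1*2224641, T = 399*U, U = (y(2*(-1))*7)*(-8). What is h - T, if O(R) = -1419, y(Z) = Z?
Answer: -2270753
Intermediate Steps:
U = 112 (U = ((2*(-1))*7)*(-8) = -2*7*(-8) = -14*(-8) = 112)
T = 44688 (T = 399*112 = 44688)
h = -2226065 (h = -5 + (-1419 - 1*2224641) = -5 + (-1419 - 2224641) = -5 - 2226060 = -2226065)
h - T = -2226065 - 1*44688 = -2226065 - 44688 = -2270753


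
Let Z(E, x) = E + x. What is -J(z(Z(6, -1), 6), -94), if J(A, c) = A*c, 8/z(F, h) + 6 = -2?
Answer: -94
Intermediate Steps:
z(F, h) = -1 (z(F, h) = 8/(-6 - 2) = 8/(-8) = 8*(-⅛) = -1)
-J(z(Z(6, -1), 6), -94) = -(-1)*(-94) = -1*94 = -94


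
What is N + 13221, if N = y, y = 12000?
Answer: 25221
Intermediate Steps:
N = 12000
N + 13221 = 12000 + 13221 = 25221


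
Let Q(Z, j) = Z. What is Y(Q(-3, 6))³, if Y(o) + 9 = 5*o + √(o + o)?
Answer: -13392 + 1722*I*√6 ≈ -13392.0 + 4218.0*I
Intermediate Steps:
Y(o) = -9 + 5*o + √2*√o (Y(o) = -9 + (5*o + √(o + o)) = -9 + (5*o + √(2*o)) = -9 + (5*o + √2*√o) = -9 + 5*o + √2*√o)
Y(Q(-3, 6))³ = (-9 + 5*(-3) + √2*√(-3))³ = (-9 - 15 + √2*(I*√3))³ = (-9 - 15 + I*√6)³ = (-24 + I*√6)³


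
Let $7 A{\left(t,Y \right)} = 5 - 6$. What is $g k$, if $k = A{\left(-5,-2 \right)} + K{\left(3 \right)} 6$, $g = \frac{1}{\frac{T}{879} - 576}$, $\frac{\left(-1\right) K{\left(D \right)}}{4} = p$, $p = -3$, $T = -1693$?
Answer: $- \frac{442137}{3555979} \approx -0.12434$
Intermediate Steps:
$K{\left(D \right)} = 12$ ($K{\left(D \right)} = \left(-4\right) \left(-3\right) = 12$)
$A{\left(t,Y \right)} = - \frac{1}{7}$ ($A{\left(t,Y \right)} = \frac{5 - 6}{7} = \frac{1}{7} \left(-1\right) = - \frac{1}{7}$)
$g = - \frac{879}{507997}$ ($g = \frac{1}{- \frac{1693}{879} - 576} = \frac{1}{- \frac{507997}{879}} = - \frac{879}{507997} \approx -0.0017303$)
$k = \frac{503}{7}$ ($k = - \frac{1}{7} + 12 \cdot 6 = - \frac{1}{7} + 72 = \frac{503}{7} \approx 71.857$)
$g k = \left(- \frac{879}{507997}\right) \frac{503}{7} = - \frac{442137}{3555979}$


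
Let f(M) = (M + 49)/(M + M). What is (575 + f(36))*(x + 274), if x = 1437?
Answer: 70980835/72 ≈ 9.8585e+5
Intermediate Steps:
f(M) = (49 + M)/(2*M) (f(M) = (49 + M)/((2*M)) = (49 + M)*(1/(2*M)) = (49 + M)/(2*M))
(575 + f(36))*(x + 274) = (575 + (½)*(49 + 36)/36)*(1437 + 274) = (575 + (½)*(1/36)*85)*1711 = (575 + 85/72)*1711 = (41485/72)*1711 = 70980835/72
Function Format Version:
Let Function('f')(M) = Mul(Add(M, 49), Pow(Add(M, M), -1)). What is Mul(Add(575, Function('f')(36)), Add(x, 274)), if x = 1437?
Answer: Rational(70980835, 72) ≈ 9.8585e+5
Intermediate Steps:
Function('f')(M) = Mul(Rational(1, 2), Pow(M, -1), Add(49, M)) (Function('f')(M) = Mul(Add(49, M), Pow(Mul(2, M), -1)) = Mul(Add(49, M), Mul(Rational(1, 2), Pow(M, -1))) = Mul(Rational(1, 2), Pow(M, -1), Add(49, M)))
Mul(Add(575, Function('f')(36)), Add(x, 274)) = Mul(Add(575, Mul(Rational(1, 2), Pow(36, -1), Add(49, 36))), Add(1437, 274)) = Mul(Add(575, Mul(Rational(1, 2), Rational(1, 36), 85)), 1711) = Mul(Add(575, Rational(85, 72)), 1711) = Mul(Rational(41485, 72), 1711) = Rational(70980835, 72)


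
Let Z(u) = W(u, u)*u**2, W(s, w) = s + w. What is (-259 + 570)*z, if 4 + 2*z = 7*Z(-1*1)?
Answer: -2799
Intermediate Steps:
Z(u) = 2*u**3 (Z(u) = (u + u)*u**2 = (2*u)*u**2 = 2*u**3)
z = -9 (z = -2 + (7*(2*(-1*1)**3))/2 = -2 + (7*(2*(-1)**3))/2 = -2 + (7*(2*(-1)))/2 = -2 + (7*(-2))/2 = -2 + (1/2)*(-14) = -2 - 7 = -9)
(-259 + 570)*z = (-259 + 570)*(-9) = 311*(-9) = -2799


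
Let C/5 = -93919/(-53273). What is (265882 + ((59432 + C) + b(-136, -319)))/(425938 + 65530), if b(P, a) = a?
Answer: 8656964115/13090987382 ≈ 0.66129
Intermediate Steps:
C = 469595/53273 (C = 5*(-93919/(-53273)) = 5*(-93919*(-1/53273)) = 5*(93919/53273) = 469595/53273 ≈ 8.8149)
(265882 + ((59432 + C) + b(-136, -319)))/(425938 + 65530) = (265882 + ((59432 + 469595/53273) - 319))/(425938 + 65530) = (265882 + (3166590531/53273 - 319))/491468 = (265882 + 3149596444/53273)*(1/491468) = (17313928230/53273)*(1/491468) = 8656964115/13090987382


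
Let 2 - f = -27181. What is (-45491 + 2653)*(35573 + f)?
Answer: -2688341528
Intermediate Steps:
f = 27183 (f = 2 - 1*(-27181) = 2 + 27181 = 27183)
(-45491 + 2653)*(35573 + f) = (-45491 + 2653)*(35573 + 27183) = -42838*62756 = -2688341528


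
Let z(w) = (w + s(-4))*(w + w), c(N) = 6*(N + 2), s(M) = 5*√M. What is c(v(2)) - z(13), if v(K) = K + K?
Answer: -302 - 260*I ≈ -302.0 - 260.0*I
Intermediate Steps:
v(K) = 2*K
c(N) = 12 + 6*N (c(N) = 6*(2 + N) = 12 + 6*N)
z(w) = 2*w*(w + 10*I) (z(w) = (w + 5*√(-4))*(w + w) = (w + 5*(2*I))*(2*w) = (w + 10*I)*(2*w) = 2*w*(w + 10*I))
c(v(2)) - z(13) = (12 + 6*(2*2)) - 2*13*(13 + 10*I) = (12 + 6*4) - (338 + 260*I) = (12 + 24) + (-338 - 260*I) = 36 + (-338 - 260*I) = -302 - 260*I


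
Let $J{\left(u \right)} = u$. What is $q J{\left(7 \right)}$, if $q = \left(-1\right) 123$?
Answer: $-861$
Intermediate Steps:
$q = -123$
$q J{\left(7 \right)} = \left(-123\right) 7 = -861$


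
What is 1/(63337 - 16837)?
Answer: 1/46500 ≈ 2.1505e-5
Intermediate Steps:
1/(63337 - 16837) = 1/46500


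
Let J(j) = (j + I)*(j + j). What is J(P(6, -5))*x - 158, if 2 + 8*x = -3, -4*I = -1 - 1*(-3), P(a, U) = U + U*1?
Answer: -1157/4 ≈ -289.25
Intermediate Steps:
P(a, U) = 2*U (P(a, U) = U + U = 2*U)
I = -1/2 (I = -(-1 - 1*(-3))/4 = -(-1 + 3)/4 = -1/4*2 = -1/2 ≈ -0.50000)
J(j) = 2*j*(-1/2 + j) (J(j) = (j - 1/2)*(j + j) = (-1/2 + j)*(2*j) = 2*j*(-1/2 + j))
x = -5/8 (x = -1/4 + (1/8)*(-3) = -1/4 - 3/8 = -5/8 ≈ -0.62500)
J(P(6, -5))*x - 158 = ((2*(-5))*(-1 + 2*(2*(-5))))*(-5/8) - 158 = -10*(-1 + 2*(-10))*(-5/8) - 158 = -10*(-1 - 20)*(-5/8) - 158 = -10*(-21)*(-5/8) - 158 = 210*(-5/8) - 158 = -525/4 - 158 = -1157/4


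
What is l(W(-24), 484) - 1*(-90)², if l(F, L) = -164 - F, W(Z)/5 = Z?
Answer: -8144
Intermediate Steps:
W(Z) = 5*Z
l(W(-24), 484) - 1*(-90)² = (-164 - 5*(-24)) - 1*(-90)² = (-164 - 1*(-120)) - 1*8100 = (-164 + 120) - 8100 = -44 - 8100 = -8144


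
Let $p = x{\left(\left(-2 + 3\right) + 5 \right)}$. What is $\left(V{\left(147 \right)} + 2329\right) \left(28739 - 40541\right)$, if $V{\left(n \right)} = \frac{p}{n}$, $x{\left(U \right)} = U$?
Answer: $- \frac{192411378}{7} \approx -2.7487 \cdot 10^{7}$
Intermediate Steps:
$p = 6$ ($p = \left(-2 + 3\right) + 5 = 1 + 5 = 6$)
$V{\left(n \right)} = \frac{6}{n}$
$\left(V{\left(147 \right)} + 2329\right) \left(28739 - 40541\right) = \left(\frac{6}{147} + 2329\right) \left(28739 - 40541\right) = \left(6 \cdot \frac{1}{147} + 2329\right) \left(-11802\right) = \left(\frac{2}{49} + 2329\right) \left(-11802\right) = \frac{114123}{49} \left(-11802\right) = - \frac{192411378}{7}$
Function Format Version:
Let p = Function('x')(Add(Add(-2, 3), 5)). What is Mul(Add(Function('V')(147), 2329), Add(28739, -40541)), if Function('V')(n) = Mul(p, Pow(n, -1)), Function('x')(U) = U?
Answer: Rational(-192411378, 7) ≈ -2.7487e+7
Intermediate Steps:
p = 6 (p = Add(Add(-2, 3), 5) = Add(1, 5) = 6)
Function('V')(n) = Mul(6, Pow(n, -1))
Mul(Add(Function('V')(147), 2329), Add(28739, -40541)) = Mul(Add(Mul(6, Pow(147, -1)), 2329), Add(28739, -40541)) = Mul(Add(Mul(6, Rational(1, 147)), 2329), -11802) = Mul(Add(Rational(2, 49), 2329), -11802) = Mul(Rational(114123, 49), -11802) = Rational(-192411378, 7)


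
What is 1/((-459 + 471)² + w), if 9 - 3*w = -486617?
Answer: 3/487058 ≈ 6.1594e-6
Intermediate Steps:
w = 486626/3 (w = 3 - ⅓*(-486617) = 3 + 486617/3 = 486626/3 ≈ 1.6221e+5)
1/((-459 + 471)² + w) = 1/((-459 + 471)² + 486626/3) = 1/(12² + 486626/3) = 1/(144 + 486626/3) = 1/(487058/3) = 3/487058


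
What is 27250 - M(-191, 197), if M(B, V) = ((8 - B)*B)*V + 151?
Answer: 7514872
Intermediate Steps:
M(B, V) = 151 + B*V*(8 - B) (M(B, V) = (B*(8 - B))*V + 151 = B*V*(8 - B) + 151 = 151 + B*V*(8 - B))
27250 - M(-191, 197) = 27250 - (151 - 1*197*(-191)² + 8*(-191)*197) = 27250 - (151 - 1*197*36481 - 301016) = 27250 - (151 - 7186757 - 301016) = 27250 - 1*(-7487622) = 27250 + 7487622 = 7514872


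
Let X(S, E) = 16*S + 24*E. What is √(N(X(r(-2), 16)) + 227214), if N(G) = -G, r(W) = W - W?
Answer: √226830 ≈ 476.27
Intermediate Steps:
r(W) = 0
√(N(X(r(-2), 16)) + 227214) = √(-(16*0 + 24*16) + 227214) = √(-(0 + 384) + 227214) = √(-1*384 + 227214) = √(-384 + 227214) = √226830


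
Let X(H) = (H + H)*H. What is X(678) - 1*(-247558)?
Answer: 1166926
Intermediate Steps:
X(H) = 2*H**2 (X(H) = (2*H)*H = 2*H**2)
X(678) - 1*(-247558) = 2*678**2 - 1*(-247558) = 2*459684 + 247558 = 919368 + 247558 = 1166926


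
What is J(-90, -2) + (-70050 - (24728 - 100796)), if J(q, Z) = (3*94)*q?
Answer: -19362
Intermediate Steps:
J(q, Z) = 282*q
J(-90, -2) + (-70050 - (24728 - 100796)) = 282*(-90) + (-70050 - (24728 - 100796)) = -25380 + (-70050 - 1*(-76068)) = -25380 + (-70050 + 76068) = -25380 + 6018 = -19362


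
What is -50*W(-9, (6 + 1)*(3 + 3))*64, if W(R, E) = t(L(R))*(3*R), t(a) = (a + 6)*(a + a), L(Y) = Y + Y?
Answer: 37324800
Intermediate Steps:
L(Y) = 2*Y
t(a) = 2*a*(6 + a) (t(a) = (6 + a)*(2*a) = 2*a*(6 + a))
W(R, E) = 12*R**2*(6 + 2*R) (W(R, E) = (2*(2*R)*(6 + 2*R))*(3*R) = (4*R*(6 + 2*R))*(3*R) = 12*R**2*(6 + 2*R))
-50*W(-9, (6 + 1)*(3 + 3))*64 = -1200*(-9)**2*(3 - 9)*64 = -1200*81*(-6)*64 = -50*(-11664)*64 = 583200*64 = 37324800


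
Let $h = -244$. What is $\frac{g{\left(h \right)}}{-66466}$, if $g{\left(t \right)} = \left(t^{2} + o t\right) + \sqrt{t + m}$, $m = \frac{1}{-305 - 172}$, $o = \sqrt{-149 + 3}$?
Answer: $- \frac{29768}{33233} - \frac{i \sqrt{6168617}}{10568094} + \frac{122 i \sqrt{146}}{33233} \approx -0.89574 + 0.044122 i$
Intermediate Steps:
$o = i \sqrt{146}$ ($o = \sqrt{-146} = i \sqrt{146} \approx 12.083 i$)
$m = - \frac{1}{477}$ ($m = \frac{1}{-477} = - \frac{1}{477} \approx -0.0020964$)
$g{\left(t \right)} = t^{2} + \sqrt{- \frac{1}{477} + t} + i t \sqrt{146}$ ($g{\left(t \right)} = \left(t^{2} + i \sqrt{146} t\right) + \sqrt{t - \frac{1}{477}} = \left(t^{2} + i t \sqrt{146}\right) + \sqrt{- \frac{1}{477} + t} = t^{2} + \sqrt{- \frac{1}{477} + t} + i t \sqrt{146}$)
$\frac{g{\left(h \right)}}{-66466} = \frac{\left(-244\right)^{2} + \frac{\sqrt{-53 + 25281 \left(-244\right)}}{159} + i \left(-244\right) \sqrt{146}}{-66466} = \left(59536 + \frac{\sqrt{-53 - 6168564}}{159} - 244 i \sqrt{146}\right) \left(- \frac{1}{66466}\right) = \left(59536 + \frac{\sqrt{-6168617}}{159} - 244 i \sqrt{146}\right) \left(- \frac{1}{66466}\right) = \left(59536 + \frac{i \sqrt{6168617}}{159} - 244 i \sqrt{146}\right) \left(- \frac{1}{66466}\right) = \left(59536 - 244 i \sqrt{146} + \frac{i \sqrt{6168617}}{159}\right) \left(- \frac{1}{66466}\right) = - \frac{29768}{33233} - \frac{i \sqrt{6168617}}{10568094} + \frac{122 i \sqrt{146}}{33233}$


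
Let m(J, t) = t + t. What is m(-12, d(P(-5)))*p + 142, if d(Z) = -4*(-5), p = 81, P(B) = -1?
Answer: 3382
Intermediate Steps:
d(Z) = 20
m(J, t) = 2*t
m(-12, d(P(-5)))*p + 142 = (2*20)*81 + 142 = 40*81 + 142 = 3240 + 142 = 3382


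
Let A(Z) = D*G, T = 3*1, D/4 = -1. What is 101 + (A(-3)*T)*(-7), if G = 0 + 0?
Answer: 101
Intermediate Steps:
D = -4 (D = 4*(-1) = -4)
T = 3
G = 0
A(Z) = 0 (A(Z) = -4*0 = 0)
101 + (A(-3)*T)*(-7) = 101 + (0*3)*(-7) = 101 + 0*(-7) = 101 + 0 = 101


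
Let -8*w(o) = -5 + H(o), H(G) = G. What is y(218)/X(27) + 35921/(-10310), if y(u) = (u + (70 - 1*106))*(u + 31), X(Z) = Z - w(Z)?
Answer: 266377103/175270 ≈ 1519.8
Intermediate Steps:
w(o) = 5/8 - o/8 (w(o) = -(-5 + o)/8 = 5/8 - o/8)
X(Z) = -5/8 + 9*Z/8 (X(Z) = Z - (5/8 - Z/8) = Z + (-5/8 + Z/8) = -5/8 + 9*Z/8)
y(u) = (-36 + u)*(31 + u) (y(u) = (u + (70 - 106))*(31 + u) = (u - 36)*(31 + u) = (-36 + u)*(31 + u))
y(218)/X(27) + 35921/(-10310) = (-1116 + 218**2 - 5*218)/(-5/8 + (9/8)*27) + 35921/(-10310) = (-1116 + 47524 - 1090)/(-5/8 + 243/8) + 35921*(-1/10310) = 45318/(119/4) - 35921/10310 = 45318*(4/119) - 35921/10310 = 25896/17 - 35921/10310 = 266377103/175270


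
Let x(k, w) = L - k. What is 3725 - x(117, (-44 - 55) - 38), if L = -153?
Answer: 3995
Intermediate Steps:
x(k, w) = -153 - k
3725 - x(117, (-44 - 55) - 38) = 3725 - (-153 - 1*117) = 3725 - (-153 - 117) = 3725 - 1*(-270) = 3725 + 270 = 3995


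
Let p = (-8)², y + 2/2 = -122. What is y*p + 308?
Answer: -7564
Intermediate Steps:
y = -123 (y = -1 - 122 = -123)
p = 64
y*p + 308 = -123*64 + 308 = -7872 + 308 = -7564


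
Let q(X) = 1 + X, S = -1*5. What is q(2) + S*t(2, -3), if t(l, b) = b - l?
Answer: 28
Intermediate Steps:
S = -5
q(2) + S*t(2, -3) = (1 + 2) - 5*(-3 - 1*2) = 3 - 5*(-3 - 2) = 3 - 5*(-5) = 3 + 25 = 28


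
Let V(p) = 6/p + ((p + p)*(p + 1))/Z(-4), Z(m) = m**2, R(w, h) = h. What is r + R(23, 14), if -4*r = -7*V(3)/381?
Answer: 42721/3048 ≈ 14.016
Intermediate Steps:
V(p) = 6/p + p*(1 + p)/8 (V(p) = 6/p + ((p + p)*(p + 1))/((-4)**2) = 6/p + ((2*p)*(1 + p))/16 = 6/p + (2*p*(1 + p))*(1/16) = 6/p + p*(1 + p)/8)
r = 49/3048 (r = -(-7*(48 + 3**2*(1 + 3))/(8*3))/(4*381) = -(-7*(48 + 9*4)/(8*3))/(4*381) = -(-7*(48 + 36)/(8*3))/(4*381) = -(-7*84/(8*3))/(4*381) = -(-7*7/2)/(4*381) = -(-49)/(8*381) = -1/4*(-49/762) = 49/3048 ≈ 0.016076)
r + R(23, 14) = 49/3048 + 14 = 42721/3048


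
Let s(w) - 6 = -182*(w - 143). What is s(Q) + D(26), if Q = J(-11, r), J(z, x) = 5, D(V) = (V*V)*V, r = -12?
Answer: 42698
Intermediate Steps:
D(V) = V³ (D(V) = V²*V = V³)
Q = 5
s(w) = 26032 - 182*w (s(w) = 6 - 182*(w - 143) = 6 - 182*(-143 + w) = 6 + (26026 - 182*w) = 26032 - 182*w)
s(Q) + D(26) = (26032 - 182*5) + 26³ = (26032 - 910) + 17576 = 25122 + 17576 = 42698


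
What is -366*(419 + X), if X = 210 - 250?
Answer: -138714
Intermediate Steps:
X = -40
-366*(419 + X) = -366*(419 - 40) = -366*379 = -138714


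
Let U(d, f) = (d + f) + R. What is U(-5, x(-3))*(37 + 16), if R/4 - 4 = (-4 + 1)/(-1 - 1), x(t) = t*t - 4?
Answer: 1166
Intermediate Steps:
x(t) = -4 + t² (x(t) = t² - 4 = -4 + t²)
R = 22 (R = 16 + 4*((-4 + 1)/(-1 - 1)) = 16 + 4*(-3/(-2)) = 16 + 4*(-3*(-½)) = 16 + 4*(3/2) = 16 + 6 = 22)
U(d, f) = 22 + d + f (U(d, f) = (d + f) + 22 = 22 + d + f)
U(-5, x(-3))*(37 + 16) = (22 - 5 + (-4 + (-3)²))*(37 + 16) = (22 - 5 + (-4 + 9))*53 = (22 - 5 + 5)*53 = 22*53 = 1166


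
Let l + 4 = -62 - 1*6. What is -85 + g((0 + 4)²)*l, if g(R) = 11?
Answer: -877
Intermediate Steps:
l = -72 (l = -4 + (-62 - 1*6) = -4 + (-62 - 6) = -4 - 68 = -72)
-85 + g((0 + 4)²)*l = -85 + 11*(-72) = -85 - 792 = -877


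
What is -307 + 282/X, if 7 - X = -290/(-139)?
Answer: -170483/683 ≈ -249.61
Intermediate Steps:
X = 683/139 (X = 7 - (-290)/(-139) = 7 - (-290)*(-1)/139 = 7 - 1*290/139 = 7 - 290/139 = 683/139 ≈ 4.9137)
-307 + 282/X = -307 + 282/(683/139) = -307 + 282*(139/683) = -307 + 39198/683 = -170483/683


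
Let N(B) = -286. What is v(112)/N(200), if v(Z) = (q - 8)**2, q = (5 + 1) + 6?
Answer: -8/143 ≈ -0.055944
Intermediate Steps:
q = 12 (q = 6 + 6 = 12)
v(Z) = 16 (v(Z) = (12 - 8)**2 = 4**2 = 16)
v(112)/N(200) = 16/(-286) = 16*(-1/286) = -8/143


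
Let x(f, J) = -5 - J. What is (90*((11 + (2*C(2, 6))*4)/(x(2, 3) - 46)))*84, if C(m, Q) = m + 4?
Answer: -8260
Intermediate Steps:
C(m, Q) = 4 + m
(90*((11 + (2*C(2, 6))*4)/(x(2, 3) - 46)))*84 = (90*((11 + (2*(4 + 2))*4)/((-5 - 1*3) - 46)))*84 = (90*((11 + (2*6)*4)/((-5 - 3) - 46)))*84 = (90*((11 + 12*4)/(-8 - 46)))*84 = (90*((11 + 48)/(-54)))*84 = (90*(59*(-1/54)))*84 = (90*(-59/54))*84 = -295/3*84 = -8260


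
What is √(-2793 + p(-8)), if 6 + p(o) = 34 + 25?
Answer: 2*I*√685 ≈ 52.345*I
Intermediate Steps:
p(o) = 53 (p(o) = -6 + (34 + 25) = -6 + 59 = 53)
√(-2793 + p(-8)) = √(-2793 + 53) = √(-2740) = 2*I*√685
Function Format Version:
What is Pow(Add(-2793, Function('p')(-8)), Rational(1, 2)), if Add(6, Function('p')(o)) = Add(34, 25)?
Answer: Mul(2, I, Pow(685, Rational(1, 2))) ≈ Mul(52.345, I)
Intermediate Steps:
Function('p')(o) = 53 (Function('p')(o) = Add(-6, Add(34, 25)) = Add(-6, 59) = 53)
Pow(Add(-2793, Function('p')(-8)), Rational(1, 2)) = Pow(Add(-2793, 53), Rational(1, 2)) = Pow(-2740, Rational(1, 2)) = Mul(2, I, Pow(685, Rational(1, 2)))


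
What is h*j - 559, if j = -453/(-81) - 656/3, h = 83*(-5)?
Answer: 2372402/27 ≈ 87867.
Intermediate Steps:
h = -415
j = -5753/27 (j = -453*(-1/81) - 656*⅓ = 151/27 - 656/3 = -5753/27 ≈ -213.07)
h*j - 559 = -415*(-5753/27) - 559 = 2387495/27 - 559 = 2372402/27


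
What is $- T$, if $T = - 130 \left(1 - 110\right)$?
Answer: $-14170$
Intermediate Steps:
$T = 14170$ ($T = \left(-130\right) \left(-109\right) = 14170$)
$- T = \left(-1\right) 14170 = -14170$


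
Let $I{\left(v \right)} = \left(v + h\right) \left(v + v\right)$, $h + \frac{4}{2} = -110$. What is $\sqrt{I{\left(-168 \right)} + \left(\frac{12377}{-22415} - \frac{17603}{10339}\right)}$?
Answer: $\frac{2 \sqrt{25778959596396671970}}{33106955} \approx 306.72$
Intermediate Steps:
$h = -112$ ($h = -2 - 110 = -112$)
$I{\left(v \right)} = 2 v \left(-112 + v\right)$ ($I{\left(v \right)} = \left(v - 112\right) \left(v + v\right) = \left(-112 + v\right) 2 v = 2 v \left(-112 + v\right)$)
$\sqrt{I{\left(-168 \right)} + \left(\frac{12377}{-22415} - \frac{17603}{10339}\right)} = \sqrt{2 \left(-168\right) \left(-112 - 168\right) + \left(\frac{12377}{-22415} - \frac{17603}{10339}\right)} = \sqrt{2 \left(-168\right) \left(-280\right) + \left(12377 \left(- \frac{1}{22415}\right) - \frac{17603}{10339}\right)} = \sqrt{94080 - \frac{522537048}{231748685}} = \sqrt{\frac{21802393747752}{231748685}} = \frac{2 \sqrt{25778959596396671970}}{33106955}$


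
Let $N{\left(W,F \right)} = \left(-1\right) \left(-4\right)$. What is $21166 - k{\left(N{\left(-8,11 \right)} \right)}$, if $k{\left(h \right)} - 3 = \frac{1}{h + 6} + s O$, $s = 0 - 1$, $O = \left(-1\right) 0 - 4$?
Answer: $\frac{211589}{10} \approx 21159.0$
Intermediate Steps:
$O = -4$ ($O = 0 - 4 = -4$)
$s = -1$
$N{\left(W,F \right)} = 4$
$k{\left(h \right)} = 7 + \frac{1}{6 + h}$ ($k{\left(h \right)} = 3 + \left(\frac{1}{h + 6} - -4\right) = 3 + \left(\frac{1}{6 + h} + 4\right) = 3 + \left(4 + \frac{1}{6 + h}\right) = 7 + \frac{1}{6 + h}$)
$21166 - k{\left(N{\left(-8,11 \right)} \right)} = 21166 - \frac{43 + 7 \cdot 4}{6 + 4} = 21166 - \frac{43 + 28}{10} = 21166 - \frac{1}{10} \cdot 71 = 21166 - \frac{71}{10} = \frac{211589}{10}$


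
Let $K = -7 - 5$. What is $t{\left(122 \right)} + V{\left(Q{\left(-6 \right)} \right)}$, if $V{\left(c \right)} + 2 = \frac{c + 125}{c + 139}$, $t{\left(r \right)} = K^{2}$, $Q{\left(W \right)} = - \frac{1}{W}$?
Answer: $\frac{119321}{835} \approx 142.9$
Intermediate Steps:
$K = -12$ ($K = -7 - 5 = -12$)
$t{\left(r \right)} = 144$ ($t{\left(r \right)} = \left(-12\right)^{2} = 144$)
$V{\left(c \right)} = -2 + \frac{125 + c}{139 + c}$ ($V{\left(c \right)} = -2 + \frac{c + 125}{c + 139} = -2 + \frac{125 + c}{139 + c}$)
$t{\left(122 \right)} + V{\left(Q{\left(-6 \right)} \right)} = 144 + \frac{-153 - - \frac{1}{-6}}{139 - \frac{1}{-6}} = 144 + \frac{-153 - \left(-1\right) \left(- \frac{1}{6}\right)}{139 - - \frac{1}{6}} = 144 + \frac{-153 - \frac{1}{6}}{139 + \frac{1}{6}} = 144 + \frac{-153 - \frac{1}{6}}{\frac{835}{6}} = 144 + \frac{6}{835} \left(- \frac{919}{6}\right) = 144 - \frac{919}{835} = \frac{119321}{835}$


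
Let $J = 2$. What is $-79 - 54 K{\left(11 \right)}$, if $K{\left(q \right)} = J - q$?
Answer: $407$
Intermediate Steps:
$K{\left(q \right)} = 2 - q$
$-79 - 54 K{\left(11 \right)} = -79 - 54 \left(2 - 11\right) = -79 - -486 = -79 + 486 = 407$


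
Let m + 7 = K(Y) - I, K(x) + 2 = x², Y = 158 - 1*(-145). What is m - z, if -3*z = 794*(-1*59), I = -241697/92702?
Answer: 21188137999/278106 ≈ 76187.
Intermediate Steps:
Y = 303 (Y = 158 + 145 = 303)
I = -241697/92702 (I = -241697*1/92702 = -241697/92702 ≈ -2.6072)
K(x) = -2 + x²
z = 46846/3 (z = -794*(-1*59)/3 = -794*(-59)/3 = -⅓*(-46846) = 46846/3 ≈ 15615.)
m = 8510285297/92702 (m = -7 + ((-2 + 303²) - 1*(-241697/92702)) = -7 + ((-2 + 91809) + 241697/92702) = -7 + (91807 + 241697/92702) = -7 + 8510934211/92702 = 8510285297/92702 ≈ 91803.)
m - z = 8510285297/92702 - 1*46846/3 = 8510285297/92702 - 46846/3 = 21188137999/278106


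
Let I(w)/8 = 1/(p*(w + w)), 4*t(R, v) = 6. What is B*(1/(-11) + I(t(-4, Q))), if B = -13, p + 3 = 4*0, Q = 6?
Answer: 1261/99 ≈ 12.737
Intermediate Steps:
t(R, v) = 3/2 (t(R, v) = (¼)*6 = 3/2)
p = -3 (p = -3 + 4*0 = -3 + 0 = -3)
I(w) = -4/(3*w) (I(w) = 8/((-3*(w + w))) = 8/((-6*w)) = 8*(-1/(6*w)) = -4/(3*w))
B*(1/(-11) + I(t(-4, Q))) = -13*(1/(-11) - 4/(3*3/2)) = -13*(-1/11 - 4/3*⅔) = -13*(-1/11 - 8/9) = -13*(-97/99) = 1261/99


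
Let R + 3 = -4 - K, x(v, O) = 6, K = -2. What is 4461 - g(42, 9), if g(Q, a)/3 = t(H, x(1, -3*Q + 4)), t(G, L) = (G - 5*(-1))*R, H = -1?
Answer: 4521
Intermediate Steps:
R = -5 (R = -3 + (-4 - 1*(-2)) = -3 + (-4 + 2) = -3 - 2 = -5)
t(G, L) = -25 - 5*G (t(G, L) = (G - 5*(-1))*(-5) = (G + 5)*(-5) = (5 + G)*(-5) = -25 - 5*G)
g(Q, a) = -60 (g(Q, a) = 3*(-25 - 5*(-1)) = 3*(-25 + 5) = 3*(-20) = -60)
4461 - g(42, 9) = 4461 - 1*(-60) = 4461 + 60 = 4521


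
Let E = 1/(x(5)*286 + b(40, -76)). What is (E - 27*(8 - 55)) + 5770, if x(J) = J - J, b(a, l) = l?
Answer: 534963/76 ≈ 7039.0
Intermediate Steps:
x(J) = 0
E = -1/76 (E = 1/(0*286 - 76) = 1/(0 - 76) = 1/(-76) = -1/76 ≈ -0.013158)
(E - 27*(8 - 55)) + 5770 = (-1/76 - 27*(8 - 55)) + 5770 = (-1/76 - 27*(-47)) + 5770 = (-1/76 + 1269) + 5770 = 96443/76 + 5770 = 534963/76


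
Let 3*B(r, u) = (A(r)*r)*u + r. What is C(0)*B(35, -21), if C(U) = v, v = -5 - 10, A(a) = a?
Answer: 128450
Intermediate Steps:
v = -15
C(U) = -15
B(r, u) = r/3 + u*r²/3 (B(r, u) = ((r*r)*u + r)/3 = (r²*u + r)/3 = (u*r² + r)/3 = (r + u*r²)/3 = r/3 + u*r²/3)
C(0)*B(35, -21) = -5*35*(1 + 35*(-21)) = -5*35*(1 - 735) = -5*35*(-734) = -15*(-25690/3) = 128450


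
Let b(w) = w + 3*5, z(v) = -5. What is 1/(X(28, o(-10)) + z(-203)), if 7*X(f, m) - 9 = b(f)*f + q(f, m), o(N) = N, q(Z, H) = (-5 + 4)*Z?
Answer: 7/1150 ≈ 0.0060870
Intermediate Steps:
q(Z, H) = -Z
b(w) = 15 + w (b(w) = w + 15 = 15 + w)
X(f, m) = 9/7 - f/7 + f*(15 + f)/7 (X(f, m) = 9/7 + ((15 + f)*f - f)/7 = 9/7 + (f*(15 + f) - f)/7 = 9/7 + (-f + f*(15 + f))/7 = 9/7 + (-f/7 + f*(15 + f)/7) = 9/7 - f/7 + f*(15 + f)/7)
1/(X(28, o(-10)) + z(-203)) = 1/((9/7 - ⅐*28 + (⅐)*28*(15 + 28)) - 5) = 1/((9/7 - 4 + (⅐)*28*43) - 5) = 1/((9/7 - 4 + 172) - 5) = 1/(1185/7 - 5) = 1/(1150/7) = 7/1150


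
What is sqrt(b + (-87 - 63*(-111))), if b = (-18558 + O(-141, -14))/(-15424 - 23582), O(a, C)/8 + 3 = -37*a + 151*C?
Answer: sqrt(291861521699)/6501 ≈ 83.101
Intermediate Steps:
O(a, C) = -24 - 296*a + 1208*C (O(a, C) = -24 + 8*(-37*a + 151*C) = -24 + (-296*a + 1208*C) = -24 - 296*a + 1208*C)
b = -3121/19503 (b = (-18558 + (-24 - 296*(-141) + 1208*(-14)))/(-15424 - 23582) = (-18558 + (-24 + 41736 - 16912))/(-39006) = (-18558 + 24800)*(-1/39006) = 6242*(-1/39006) = -3121/19503 ≈ -0.16003)
sqrt(b + (-87 - 63*(-111))) = sqrt(-3121/19503 + (-87 - 63*(-111))) = sqrt(-3121/19503 + (-87 + 6993)) = sqrt(-3121/19503 + 6906) = sqrt(134684597/19503) = sqrt(291861521699)/6501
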